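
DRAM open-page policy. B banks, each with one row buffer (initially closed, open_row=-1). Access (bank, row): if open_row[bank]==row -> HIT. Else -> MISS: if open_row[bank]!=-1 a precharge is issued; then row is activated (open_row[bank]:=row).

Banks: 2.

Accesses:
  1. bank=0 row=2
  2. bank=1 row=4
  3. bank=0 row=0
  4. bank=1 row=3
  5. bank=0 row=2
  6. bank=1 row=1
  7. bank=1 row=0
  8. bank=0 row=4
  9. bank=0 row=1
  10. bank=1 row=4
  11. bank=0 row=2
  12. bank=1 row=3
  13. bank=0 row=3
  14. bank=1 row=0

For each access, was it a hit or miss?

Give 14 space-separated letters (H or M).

Acc 1: bank0 row2 -> MISS (open row2); precharges=0
Acc 2: bank1 row4 -> MISS (open row4); precharges=0
Acc 3: bank0 row0 -> MISS (open row0); precharges=1
Acc 4: bank1 row3 -> MISS (open row3); precharges=2
Acc 5: bank0 row2 -> MISS (open row2); precharges=3
Acc 6: bank1 row1 -> MISS (open row1); precharges=4
Acc 7: bank1 row0 -> MISS (open row0); precharges=5
Acc 8: bank0 row4 -> MISS (open row4); precharges=6
Acc 9: bank0 row1 -> MISS (open row1); precharges=7
Acc 10: bank1 row4 -> MISS (open row4); precharges=8
Acc 11: bank0 row2 -> MISS (open row2); precharges=9
Acc 12: bank1 row3 -> MISS (open row3); precharges=10
Acc 13: bank0 row3 -> MISS (open row3); precharges=11
Acc 14: bank1 row0 -> MISS (open row0); precharges=12

Answer: M M M M M M M M M M M M M M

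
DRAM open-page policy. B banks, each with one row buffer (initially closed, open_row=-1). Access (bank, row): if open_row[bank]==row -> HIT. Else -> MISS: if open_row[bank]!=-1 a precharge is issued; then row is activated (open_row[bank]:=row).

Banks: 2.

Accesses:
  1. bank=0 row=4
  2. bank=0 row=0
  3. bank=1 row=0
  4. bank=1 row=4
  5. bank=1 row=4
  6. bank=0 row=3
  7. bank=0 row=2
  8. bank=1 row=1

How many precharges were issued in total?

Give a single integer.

Acc 1: bank0 row4 -> MISS (open row4); precharges=0
Acc 2: bank0 row0 -> MISS (open row0); precharges=1
Acc 3: bank1 row0 -> MISS (open row0); precharges=1
Acc 4: bank1 row4 -> MISS (open row4); precharges=2
Acc 5: bank1 row4 -> HIT
Acc 6: bank0 row3 -> MISS (open row3); precharges=3
Acc 7: bank0 row2 -> MISS (open row2); precharges=4
Acc 8: bank1 row1 -> MISS (open row1); precharges=5

Answer: 5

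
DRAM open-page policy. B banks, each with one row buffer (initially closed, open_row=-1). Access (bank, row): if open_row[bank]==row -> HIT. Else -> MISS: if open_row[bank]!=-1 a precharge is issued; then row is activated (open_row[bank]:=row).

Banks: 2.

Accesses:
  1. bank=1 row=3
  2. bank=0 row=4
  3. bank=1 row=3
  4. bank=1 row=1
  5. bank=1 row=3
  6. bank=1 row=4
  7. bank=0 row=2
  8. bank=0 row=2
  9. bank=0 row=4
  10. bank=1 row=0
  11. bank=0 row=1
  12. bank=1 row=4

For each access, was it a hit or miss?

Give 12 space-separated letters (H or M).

Acc 1: bank1 row3 -> MISS (open row3); precharges=0
Acc 2: bank0 row4 -> MISS (open row4); precharges=0
Acc 3: bank1 row3 -> HIT
Acc 4: bank1 row1 -> MISS (open row1); precharges=1
Acc 5: bank1 row3 -> MISS (open row3); precharges=2
Acc 6: bank1 row4 -> MISS (open row4); precharges=3
Acc 7: bank0 row2 -> MISS (open row2); precharges=4
Acc 8: bank0 row2 -> HIT
Acc 9: bank0 row4 -> MISS (open row4); precharges=5
Acc 10: bank1 row0 -> MISS (open row0); precharges=6
Acc 11: bank0 row1 -> MISS (open row1); precharges=7
Acc 12: bank1 row4 -> MISS (open row4); precharges=8

Answer: M M H M M M M H M M M M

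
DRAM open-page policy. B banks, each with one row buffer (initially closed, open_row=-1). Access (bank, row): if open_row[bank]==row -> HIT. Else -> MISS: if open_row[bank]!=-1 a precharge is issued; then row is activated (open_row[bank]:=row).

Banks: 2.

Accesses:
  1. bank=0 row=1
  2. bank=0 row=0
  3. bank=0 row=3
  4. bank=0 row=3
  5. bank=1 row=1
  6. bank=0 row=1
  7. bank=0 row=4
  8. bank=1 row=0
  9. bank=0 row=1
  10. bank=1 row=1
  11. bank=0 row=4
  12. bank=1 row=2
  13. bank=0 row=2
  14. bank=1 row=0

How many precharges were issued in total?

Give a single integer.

Acc 1: bank0 row1 -> MISS (open row1); precharges=0
Acc 2: bank0 row0 -> MISS (open row0); precharges=1
Acc 3: bank0 row3 -> MISS (open row3); precharges=2
Acc 4: bank0 row3 -> HIT
Acc 5: bank1 row1 -> MISS (open row1); precharges=2
Acc 6: bank0 row1 -> MISS (open row1); precharges=3
Acc 7: bank0 row4 -> MISS (open row4); precharges=4
Acc 8: bank1 row0 -> MISS (open row0); precharges=5
Acc 9: bank0 row1 -> MISS (open row1); precharges=6
Acc 10: bank1 row1 -> MISS (open row1); precharges=7
Acc 11: bank0 row4 -> MISS (open row4); precharges=8
Acc 12: bank1 row2 -> MISS (open row2); precharges=9
Acc 13: bank0 row2 -> MISS (open row2); precharges=10
Acc 14: bank1 row0 -> MISS (open row0); precharges=11

Answer: 11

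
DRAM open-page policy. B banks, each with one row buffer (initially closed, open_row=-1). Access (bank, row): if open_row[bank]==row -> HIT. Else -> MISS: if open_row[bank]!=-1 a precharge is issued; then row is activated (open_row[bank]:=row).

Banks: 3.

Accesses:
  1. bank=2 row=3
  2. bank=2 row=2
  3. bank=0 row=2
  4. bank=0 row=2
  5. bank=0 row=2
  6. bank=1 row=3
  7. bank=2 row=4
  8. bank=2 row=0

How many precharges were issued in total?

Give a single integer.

Answer: 3

Derivation:
Acc 1: bank2 row3 -> MISS (open row3); precharges=0
Acc 2: bank2 row2 -> MISS (open row2); precharges=1
Acc 3: bank0 row2 -> MISS (open row2); precharges=1
Acc 4: bank0 row2 -> HIT
Acc 5: bank0 row2 -> HIT
Acc 6: bank1 row3 -> MISS (open row3); precharges=1
Acc 7: bank2 row4 -> MISS (open row4); precharges=2
Acc 8: bank2 row0 -> MISS (open row0); precharges=3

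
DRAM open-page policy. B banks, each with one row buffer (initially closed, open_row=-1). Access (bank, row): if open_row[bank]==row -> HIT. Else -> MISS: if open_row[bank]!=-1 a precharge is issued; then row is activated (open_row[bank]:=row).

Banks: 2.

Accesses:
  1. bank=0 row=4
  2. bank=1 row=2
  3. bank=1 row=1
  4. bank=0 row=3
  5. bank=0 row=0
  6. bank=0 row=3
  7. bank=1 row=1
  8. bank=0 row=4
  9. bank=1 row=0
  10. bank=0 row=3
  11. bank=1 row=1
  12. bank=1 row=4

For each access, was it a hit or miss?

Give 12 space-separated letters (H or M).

Answer: M M M M M M H M M M M M

Derivation:
Acc 1: bank0 row4 -> MISS (open row4); precharges=0
Acc 2: bank1 row2 -> MISS (open row2); precharges=0
Acc 3: bank1 row1 -> MISS (open row1); precharges=1
Acc 4: bank0 row3 -> MISS (open row3); precharges=2
Acc 5: bank0 row0 -> MISS (open row0); precharges=3
Acc 6: bank0 row3 -> MISS (open row3); precharges=4
Acc 7: bank1 row1 -> HIT
Acc 8: bank0 row4 -> MISS (open row4); precharges=5
Acc 9: bank1 row0 -> MISS (open row0); precharges=6
Acc 10: bank0 row3 -> MISS (open row3); precharges=7
Acc 11: bank1 row1 -> MISS (open row1); precharges=8
Acc 12: bank1 row4 -> MISS (open row4); precharges=9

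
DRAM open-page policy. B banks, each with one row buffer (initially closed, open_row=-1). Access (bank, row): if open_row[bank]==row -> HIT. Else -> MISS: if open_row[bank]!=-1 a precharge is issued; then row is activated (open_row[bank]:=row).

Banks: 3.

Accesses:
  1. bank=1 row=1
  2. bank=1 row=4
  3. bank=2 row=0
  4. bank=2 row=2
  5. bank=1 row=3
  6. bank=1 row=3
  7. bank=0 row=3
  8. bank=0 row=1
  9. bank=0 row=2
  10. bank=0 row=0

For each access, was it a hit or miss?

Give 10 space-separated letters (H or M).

Acc 1: bank1 row1 -> MISS (open row1); precharges=0
Acc 2: bank1 row4 -> MISS (open row4); precharges=1
Acc 3: bank2 row0 -> MISS (open row0); precharges=1
Acc 4: bank2 row2 -> MISS (open row2); precharges=2
Acc 5: bank1 row3 -> MISS (open row3); precharges=3
Acc 6: bank1 row3 -> HIT
Acc 7: bank0 row3 -> MISS (open row3); precharges=3
Acc 8: bank0 row1 -> MISS (open row1); precharges=4
Acc 9: bank0 row2 -> MISS (open row2); precharges=5
Acc 10: bank0 row0 -> MISS (open row0); precharges=6

Answer: M M M M M H M M M M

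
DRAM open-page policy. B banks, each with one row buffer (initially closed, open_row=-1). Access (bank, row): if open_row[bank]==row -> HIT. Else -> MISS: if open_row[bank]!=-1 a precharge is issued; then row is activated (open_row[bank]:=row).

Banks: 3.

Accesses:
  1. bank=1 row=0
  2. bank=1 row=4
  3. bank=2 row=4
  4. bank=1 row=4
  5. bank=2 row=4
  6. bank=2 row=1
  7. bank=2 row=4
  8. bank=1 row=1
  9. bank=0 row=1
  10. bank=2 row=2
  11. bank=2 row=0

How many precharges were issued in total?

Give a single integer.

Acc 1: bank1 row0 -> MISS (open row0); precharges=0
Acc 2: bank1 row4 -> MISS (open row4); precharges=1
Acc 3: bank2 row4 -> MISS (open row4); precharges=1
Acc 4: bank1 row4 -> HIT
Acc 5: bank2 row4 -> HIT
Acc 6: bank2 row1 -> MISS (open row1); precharges=2
Acc 7: bank2 row4 -> MISS (open row4); precharges=3
Acc 8: bank1 row1 -> MISS (open row1); precharges=4
Acc 9: bank0 row1 -> MISS (open row1); precharges=4
Acc 10: bank2 row2 -> MISS (open row2); precharges=5
Acc 11: bank2 row0 -> MISS (open row0); precharges=6

Answer: 6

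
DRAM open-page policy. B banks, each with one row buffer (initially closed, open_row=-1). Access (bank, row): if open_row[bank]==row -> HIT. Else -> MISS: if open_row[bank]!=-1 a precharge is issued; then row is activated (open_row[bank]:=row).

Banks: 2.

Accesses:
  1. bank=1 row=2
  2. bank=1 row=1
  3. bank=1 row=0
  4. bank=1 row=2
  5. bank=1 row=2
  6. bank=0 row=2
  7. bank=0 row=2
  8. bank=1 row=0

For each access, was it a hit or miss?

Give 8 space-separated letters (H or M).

Answer: M M M M H M H M

Derivation:
Acc 1: bank1 row2 -> MISS (open row2); precharges=0
Acc 2: bank1 row1 -> MISS (open row1); precharges=1
Acc 3: bank1 row0 -> MISS (open row0); precharges=2
Acc 4: bank1 row2 -> MISS (open row2); precharges=3
Acc 5: bank1 row2 -> HIT
Acc 6: bank0 row2 -> MISS (open row2); precharges=3
Acc 7: bank0 row2 -> HIT
Acc 8: bank1 row0 -> MISS (open row0); precharges=4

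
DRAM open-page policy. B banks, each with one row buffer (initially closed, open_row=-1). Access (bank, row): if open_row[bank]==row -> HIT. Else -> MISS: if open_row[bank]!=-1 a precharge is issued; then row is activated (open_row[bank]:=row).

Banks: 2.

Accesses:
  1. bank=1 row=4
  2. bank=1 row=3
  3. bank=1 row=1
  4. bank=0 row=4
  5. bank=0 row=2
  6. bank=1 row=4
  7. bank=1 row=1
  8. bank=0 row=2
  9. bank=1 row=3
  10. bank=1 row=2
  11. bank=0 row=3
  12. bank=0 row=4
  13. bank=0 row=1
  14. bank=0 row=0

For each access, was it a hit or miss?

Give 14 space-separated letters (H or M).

Acc 1: bank1 row4 -> MISS (open row4); precharges=0
Acc 2: bank1 row3 -> MISS (open row3); precharges=1
Acc 3: bank1 row1 -> MISS (open row1); precharges=2
Acc 4: bank0 row4 -> MISS (open row4); precharges=2
Acc 5: bank0 row2 -> MISS (open row2); precharges=3
Acc 6: bank1 row4 -> MISS (open row4); precharges=4
Acc 7: bank1 row1 -> MISS (open row1); precharges=5
Acc 8: bank0 row2 -> HIT
Acc 9: bank1 row3 -> MISS (open row3); precharges=6
Acc 10: bank1 row2 -> MISS (open row2); precharges=7
Acc 11: bank0 row3 -> MISS (open row3); precharges=8
Acc 12: bank0 row4 -> MISS (open row4); precharges=9
Acc 13: bank0 row1 -> MISS (open row1); precharges=10
Acc 14: bank0 row0 -> MISS (open row0); precharges=11

Answer: M M M M M M M H M M M M M M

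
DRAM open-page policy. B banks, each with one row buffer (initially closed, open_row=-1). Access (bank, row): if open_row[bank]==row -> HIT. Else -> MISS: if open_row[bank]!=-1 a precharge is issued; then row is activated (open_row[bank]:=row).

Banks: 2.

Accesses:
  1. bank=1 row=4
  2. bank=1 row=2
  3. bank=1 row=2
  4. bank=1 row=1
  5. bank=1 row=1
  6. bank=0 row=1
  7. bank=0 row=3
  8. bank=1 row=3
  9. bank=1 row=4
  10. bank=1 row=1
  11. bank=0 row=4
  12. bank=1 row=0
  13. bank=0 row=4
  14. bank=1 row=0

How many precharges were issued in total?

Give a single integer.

Acc 1: bank1 row4 -> MISS (open row4); precharges=0
Acc 2: bank1 row2 -> MISS (open row2); precharges=1
Acc 3: bank1 row2 -> HIT
Acc 4: bank1 row1 -> MISS (open row1); precharges=2
Acc 5: bank1 row1 -> HIT
Acc 6: bank0 row1 -> MISS (open row1); precharges=2
Acc 7: bank0 row3 -> MISS (open row3); precharges=3
Acc 8: bank1 row3 -> MISS (open row3); precharges=4
Acc 9: bank1 row4 -> MISS (open row4); precharges=5
Acc 10: bank1 row1 -> MISS (open row1); precharges=6
Acc 11: bank0 row4 -> MISS (open row4); precharges=7
Acc 12: bank1 row0 -> MISS (open row0); precharges=8
Acc 13: bank0 row4 -> HIT
Acc 14: bank1 row0 -> HIT

Answer: 8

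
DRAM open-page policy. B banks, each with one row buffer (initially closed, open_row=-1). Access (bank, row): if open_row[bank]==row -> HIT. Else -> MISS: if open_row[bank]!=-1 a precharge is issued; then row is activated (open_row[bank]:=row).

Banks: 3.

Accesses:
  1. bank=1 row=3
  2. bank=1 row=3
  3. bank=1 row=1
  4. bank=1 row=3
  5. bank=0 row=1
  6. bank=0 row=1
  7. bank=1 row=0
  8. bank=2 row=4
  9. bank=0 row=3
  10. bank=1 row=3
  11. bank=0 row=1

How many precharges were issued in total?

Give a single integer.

Answer: 6

Derivation:
Acc 1: bank1 row3 -> MISS (open row3); precharges=0
Acc 2: bank1 row3 -> HIT
Acc 3: bank1 row1 -> MISS (open row1); precharges=1
Acc 4: bank1 row3 -> MISS (open row3); precharges=2
Acc 5: bank0 row1 -> MISS (open row1); precharges=2
Acc 6: bank0 row1 -> HIT
Acc 7: bank1 row0 -> MISS (open row0); precharges=3
Acc 8: bank2 row4 -> MISS (open row4); precharges=3
Acc 9: bank0 row3 -> MISS (open row3); precharges=4
Acc 10: bank1 row3 -> MISS (open row3); precharges=5
Acc 11: bank0 row1 -> MISS (open row1); precharges=6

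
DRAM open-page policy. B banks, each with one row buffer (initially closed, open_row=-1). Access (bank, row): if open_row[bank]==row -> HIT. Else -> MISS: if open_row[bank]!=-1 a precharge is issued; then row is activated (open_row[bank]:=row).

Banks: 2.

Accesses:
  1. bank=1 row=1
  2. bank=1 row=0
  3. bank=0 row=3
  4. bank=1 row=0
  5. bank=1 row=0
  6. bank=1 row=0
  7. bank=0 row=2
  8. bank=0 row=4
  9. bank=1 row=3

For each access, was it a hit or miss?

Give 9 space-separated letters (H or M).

Answer: M M M H H H M M M

Derivation:
Acc 1: bank1 row1 -> MISS (open row1); precharges=0
Acc 2: bank1 row0 -> MISS (open row0); precharges=1
Acc 3: bank0 row3 -> MISS (open row3); precharges=1
Acc 4: bank1 row0 -> HIT
Acc 5: bank1 row0 -> HIT
Acc 6: bank1 row0 -> HIT
Acc 7: bank0 row2 -> MISS (open row2); precharges=2
Acc 8: bank0 row4 -> MISS (open row4); precharges=3
Acc 9: bank1 row3 -> MISS (open row3); precharges=4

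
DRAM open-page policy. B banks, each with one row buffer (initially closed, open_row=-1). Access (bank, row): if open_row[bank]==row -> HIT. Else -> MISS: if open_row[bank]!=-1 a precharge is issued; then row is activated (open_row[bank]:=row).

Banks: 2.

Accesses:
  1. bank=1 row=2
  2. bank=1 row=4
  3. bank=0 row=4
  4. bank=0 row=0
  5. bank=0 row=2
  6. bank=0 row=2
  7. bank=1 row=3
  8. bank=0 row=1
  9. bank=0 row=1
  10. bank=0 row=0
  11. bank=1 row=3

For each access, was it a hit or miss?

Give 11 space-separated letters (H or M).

Acc 1: bank1 row2 -> MISS (open row2); precharges=0
Acc 2: bank1 row4 -> MISS (open row4); precharges=1
Acc 3: bank0 row4 -> MISS (open row4); precharges=1
Acc 4: bank0 row0 -> MISS (open row0); precharges=2
Acc 5: bank0 row2 -> MISS (open row2); precharges=3
Acc 6: bank0 row2 -> HIT
Acc 7: bank1 row3 -> MISS (open row3); precharges=4
Acc 8: bank0 row1 -> MISS (open row1); precharges=5
Acc 9: bank0 row1 -> HIT
Acc 10: bank0 row0 -> MISS (open row0); precharges=6
Acc 11: bank1 row3 -> HIT

Answer: M M M M M H M M H M H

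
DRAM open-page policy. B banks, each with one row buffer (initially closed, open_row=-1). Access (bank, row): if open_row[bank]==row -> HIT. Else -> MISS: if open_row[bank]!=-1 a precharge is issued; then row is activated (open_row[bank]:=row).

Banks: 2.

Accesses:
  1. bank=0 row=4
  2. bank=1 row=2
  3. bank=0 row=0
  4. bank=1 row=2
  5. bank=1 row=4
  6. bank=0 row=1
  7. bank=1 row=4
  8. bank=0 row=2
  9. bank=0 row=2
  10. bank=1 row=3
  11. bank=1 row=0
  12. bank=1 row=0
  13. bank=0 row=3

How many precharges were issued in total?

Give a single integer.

Answer: 7

Derivation:
Acc 1: bank0 row4 -> MISS (open row4); precharges=0
Acc 2: bank1 row2 -> MISS (open row2); precharges=0
Acc 3: bank0 row0 -> MISS (open row0); precharges=1
Acc 4: bank1 row2 -> HIT
Acc 5: bank1 row4 -> MISS (open row4); precharges=2
Acc 6: bank0 row1 -> MISS (open row1); precharges=3
Acc 7: bank1 row4 -> HIT
Acc 8: bank0 row2 -> MISS (open row2); precharges=4
Acc 9: bank0 row2 -> HIT
Acc 10: bank1 row3 -> MISS (open row3); precharges=5
Acc 11: bank1 row0 -> MISS (open row0); precharges=6
Acc 12: bank1 row0 -> HIT
Acc 13: bank0 row3 -> MISS (open row3); precharges=7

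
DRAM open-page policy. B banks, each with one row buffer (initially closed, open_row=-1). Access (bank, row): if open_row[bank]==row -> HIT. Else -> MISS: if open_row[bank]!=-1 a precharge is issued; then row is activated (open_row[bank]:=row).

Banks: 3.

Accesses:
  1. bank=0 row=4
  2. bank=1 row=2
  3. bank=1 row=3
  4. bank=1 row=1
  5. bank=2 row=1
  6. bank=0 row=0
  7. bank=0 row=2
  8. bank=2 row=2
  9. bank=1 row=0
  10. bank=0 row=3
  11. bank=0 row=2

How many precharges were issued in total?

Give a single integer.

Answer: 8

Derivation:
Acc 1: bank0 row4 -> MISS (open row4); precharges=0
Acc 2: bank1 row2 -> MISS (open row2); precharges=0
Acc 3: bank1 row3 -> MISS (open row3); precharges=1
Acc 4: bank1 row1 -> MISS (open row1); precharges=2
Acc 5: bank2 row1 -> MISS (open row1); precharges=2
Acc 6: bank0 row0 -> MISS (open row0); precharges=3
Acc 7: bank0 row2 -> MISS (open row2); precharges=4
Acc 8: bank2 row2 -> MISS (open row2); precharges=5
Acc 9: bank1 row0 -> MISS (open row0); precharges=6
Acc 10: bank0 row3 -> MISS (open row3); precharges=7
Acc 11: bank0 row2 -> MISS (open row2); precharges=8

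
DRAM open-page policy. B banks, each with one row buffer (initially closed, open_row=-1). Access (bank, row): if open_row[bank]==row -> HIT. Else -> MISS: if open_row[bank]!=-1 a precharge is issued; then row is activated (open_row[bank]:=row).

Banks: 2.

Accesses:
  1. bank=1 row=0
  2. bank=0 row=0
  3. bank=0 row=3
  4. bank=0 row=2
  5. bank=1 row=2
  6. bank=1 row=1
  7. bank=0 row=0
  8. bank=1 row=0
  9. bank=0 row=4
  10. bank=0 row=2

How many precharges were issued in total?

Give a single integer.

Answer: 8

Derivation:
Acc 1: bank1 row0 -> MISS (open row0); precharges=0
Acc 2: bank0 row0 -> MISS (open row0); precharges=0
Acc 3: bank0 row3 -> MISS (open row3); precharges=1
Acc 4: bank0 row2 -> MISS (open row2); precharges=2
Acc 5: bank1 row2 -> MISS (open row2); precharges=3
Acc 6: bank1 row1 -> MISS (open row1); precharges=4
Acc 7: bank0 row0 -> MISS (open row0); precharges=5
Acc 8: bank1 row0 -> MISS (open row0); precharges=6
Acc 9: bank0 row4 -> MISS (open row4); precharges=7
Acc 10: bank0 row2 -> MISS (open row2); precharges=8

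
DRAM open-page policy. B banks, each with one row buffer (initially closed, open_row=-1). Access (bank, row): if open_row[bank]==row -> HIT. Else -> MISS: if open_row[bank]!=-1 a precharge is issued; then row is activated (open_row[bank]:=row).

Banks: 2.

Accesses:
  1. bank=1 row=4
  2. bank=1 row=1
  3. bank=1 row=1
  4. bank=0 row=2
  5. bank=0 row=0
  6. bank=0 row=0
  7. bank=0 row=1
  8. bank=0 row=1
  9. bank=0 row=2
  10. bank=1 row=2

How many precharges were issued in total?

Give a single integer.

Acc 1: bank1 row4 -> MISS (open row4); precharges=0
Acc 2: bank1 row1 -> MISS (open row1); precharges=1
Acc 3: bank1 row1 -> HIT
Acc 4: bank0 row2 -> MISS (open row2); precharges=1
Acc 5: bank0 row0 -> MISS (open row0); precharges=2
Acc 6: bank0 row0 -> HIT
Acc 7: bank0 row1 -> MISS (open row1); precharges=3
Acc 8: bank0 row1 -> HIT
Acc 9: bank0 row2 -> MISS (open row2); precharges=4
Acc 10: bank1 row2 -> MISS (open row2); precharges=5

Answer: 5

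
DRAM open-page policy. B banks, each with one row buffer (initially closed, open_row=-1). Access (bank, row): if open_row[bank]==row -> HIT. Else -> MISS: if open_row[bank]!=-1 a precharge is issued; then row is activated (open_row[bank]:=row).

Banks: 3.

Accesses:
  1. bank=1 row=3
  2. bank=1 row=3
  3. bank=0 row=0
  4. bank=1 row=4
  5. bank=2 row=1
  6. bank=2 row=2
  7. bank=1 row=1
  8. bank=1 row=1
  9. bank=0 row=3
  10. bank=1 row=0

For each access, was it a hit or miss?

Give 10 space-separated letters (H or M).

Acc 1: bank1 row3 -> MISS (open row3); precharges=0
Acc 2: bank1 row3 -> HIT
Acc 3: bank0 row0 -> MISS (open row0); precharges=0
Acc 4: bank1 row4 -> MISS (open row4); precharges=1
Acc 5: bank2 row1 -> MISS (open row1); precharges=1
Acc 6: bank2 row2 -> MISS (open row2); precharges=2
Acc 7: bank1 row1 -> MISS (open row1); precharges=3
Acc 8: bank1 row1 -> HIT
Acc 9: bank0 row3 -> MISS (open row3); precharges=4
Acc 10: bank1 row0 -> MISS (open row0); precharges=5

Answer: M H M M M M M H M M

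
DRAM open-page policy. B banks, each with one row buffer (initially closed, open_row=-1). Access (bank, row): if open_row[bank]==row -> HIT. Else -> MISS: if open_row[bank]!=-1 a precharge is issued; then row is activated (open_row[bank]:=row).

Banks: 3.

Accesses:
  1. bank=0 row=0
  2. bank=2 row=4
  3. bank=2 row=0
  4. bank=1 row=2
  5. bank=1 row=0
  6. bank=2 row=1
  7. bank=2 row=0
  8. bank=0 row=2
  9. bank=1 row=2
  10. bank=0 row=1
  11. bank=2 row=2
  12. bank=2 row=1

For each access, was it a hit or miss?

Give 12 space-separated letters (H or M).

Acc 1: bank0 row0 -> MISS (open row0); precharges=0
Acc 2: bank2 row4 -> MISS (open row4); precharges=0
Acc 3: bank2 row0 -> MISS (open row0); precharges=1
Acc 4: bank1 row2 -> MISS (open row2); precharges=1
Acc 5: bank1 row0 -> MISS (open row0); precharges=2
Acc 6: bank2 row1 -> MISS (open row1); precharges=3
Acc 7: bank2 row0 -> MISS (open row0); precharges=4
Acc 8: bank0 row2 -> MISS (open row2); precharges=5
Acc 9: bank1 row2 -> MISS (open row2); precharges=6
Acc 10: bank0 row1 -> MISS (open row1); precharges=7
Acc 11: bank2 row2 -> MISS (open row2); precharges=8
Acc 12: bank2 row1 -> MISS (open row1); precharges=9

Answer: M M M M M M M M M M M M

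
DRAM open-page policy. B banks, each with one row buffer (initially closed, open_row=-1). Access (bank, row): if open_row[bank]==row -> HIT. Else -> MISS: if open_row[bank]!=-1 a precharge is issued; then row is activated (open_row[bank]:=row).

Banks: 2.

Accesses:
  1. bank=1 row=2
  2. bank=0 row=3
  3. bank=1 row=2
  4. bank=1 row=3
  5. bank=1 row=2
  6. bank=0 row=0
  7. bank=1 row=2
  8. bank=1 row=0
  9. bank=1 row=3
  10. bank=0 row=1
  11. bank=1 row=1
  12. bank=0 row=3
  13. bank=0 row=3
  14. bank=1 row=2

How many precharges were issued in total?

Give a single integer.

Answer: 9

Derivation:
Acc 1: bank1 row2 -> MISS (open row2); precharges=0
Acc 2: bank0 row3 -> MISS (open row3); precharges=0
Acc 3: bank1 row2 -> HIT
Acc 4: bank1 row3 -> MISS (open row3); precharges=1
Acc 5: bank1 row2 -> MISS (open row2); precharges=2
Acc 6: bank0 row0 -> MISS (open row0); precharges=3
Acc 7: bank1 row2 -> HIT
Acc 8: bank1 row0 -> MISS (open row0); precharges=4
Acc 9: bank1 row3 -> MISS (open row3); precharges=5
Acc 10: bank0 row1 -> MISS (open row1); precharges=6
Acc 11: bank1 row1 -> MISS (open row1); precharges=7
Acc 12: bank0 row3 -> MISS (open row3); precharges=8
Acc 13: bank0 row3 -> HIT
Acc 14: bank1 row2 -> MISS (open row2); precharges=9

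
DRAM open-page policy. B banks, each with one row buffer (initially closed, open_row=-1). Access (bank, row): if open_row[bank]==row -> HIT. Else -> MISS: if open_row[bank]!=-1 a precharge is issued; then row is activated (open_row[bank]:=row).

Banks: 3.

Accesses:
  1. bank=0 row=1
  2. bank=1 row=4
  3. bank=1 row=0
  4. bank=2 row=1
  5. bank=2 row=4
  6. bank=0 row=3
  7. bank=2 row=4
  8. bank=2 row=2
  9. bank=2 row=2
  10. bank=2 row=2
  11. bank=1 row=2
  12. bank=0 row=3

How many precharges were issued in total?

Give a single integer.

Acc 1: bank0 row1 -> MISS (open row1); precharges=0
Acc 2: bank1 row4 -> MISS (open row4); precharges=0
Acc 3: bank1 row0 -> MISS (open row0); precharges=1
Acc 4: bank2 row1 -> MISS (open row1); precharges=1
Acc 5: bank2 row4 -> MISS (open row4); precharges=2
Acc 6: bank0 row3 -> MISS (open row3); precharges=3
Acc 7: bank2 row4 -> HIT
Acc 8: bank2 row2 -> MISS (open row2); precharges=4
Acc 9: bank2 row2 -> HIT
Acc 10: bank2 row2 -> HIT
Acc 11: bank1 row2 -> MISS (open row2); precharges=5
Acc 12: bank0 row3 -> HIT

Answer: 5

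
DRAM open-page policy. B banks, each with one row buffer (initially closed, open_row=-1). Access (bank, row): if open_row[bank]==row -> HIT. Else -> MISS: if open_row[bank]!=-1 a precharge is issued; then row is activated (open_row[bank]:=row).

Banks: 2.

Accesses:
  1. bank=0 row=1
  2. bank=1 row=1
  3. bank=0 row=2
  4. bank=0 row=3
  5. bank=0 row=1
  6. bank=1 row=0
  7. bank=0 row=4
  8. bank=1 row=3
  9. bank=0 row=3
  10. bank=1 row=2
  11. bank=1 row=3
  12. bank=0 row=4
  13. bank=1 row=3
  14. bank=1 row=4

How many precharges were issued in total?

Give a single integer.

Answer: 11

Derivation:
Acc 1: bank0 row1 -> MISS (open row1); precharges=0
Acc 2: bank1 row1 -> MISS (open row1); precharges=0
Acc 3: bank0 row2 -> MISS (open row2); precharges=1
Acc 4: bank0 row3 -> MISS (open row3); precharges=2
Acc 5: bank0 row1 -> MISS (open row1); precharges=3
Acc 6: bank1 row0 -> MISS (open row0); precharges=4
Acc 7: bank0 row4 -> MISS (open row4); precharges=5
Acc 8: bank1 row3 -> MISS (open row3); precharges=6
Acc 9: bank0 row3 -> MISS (open row3); precharges=7
Acc 10: bank1 row2 -> MISS (open row2); precharges=8
Acc 11: bank1 row3 -> MISS (open row3); precharges=9
Acc 12: bank0 row4 -> MISS (open row4); precharges=10
Acc 13: bank1 row3 -> HIT
Acc 14: bank1 row4 -> MISS (open row4); precharges=11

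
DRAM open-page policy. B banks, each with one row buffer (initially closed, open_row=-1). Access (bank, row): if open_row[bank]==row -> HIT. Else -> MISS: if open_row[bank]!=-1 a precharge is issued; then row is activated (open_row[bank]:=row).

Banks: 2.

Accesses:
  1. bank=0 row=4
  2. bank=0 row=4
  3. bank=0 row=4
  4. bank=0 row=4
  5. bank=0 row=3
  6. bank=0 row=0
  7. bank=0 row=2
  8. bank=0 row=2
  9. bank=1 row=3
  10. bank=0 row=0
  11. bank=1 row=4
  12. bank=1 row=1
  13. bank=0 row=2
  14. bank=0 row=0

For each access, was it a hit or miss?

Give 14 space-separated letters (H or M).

Acc 1: bank0 row4 -> MISS (open row4); precharges=0
Acc 2: bank0 row4 -> HIT
Acc 3: bank0 row4 -> HIT
Acc 4: bank0 row4 -> HIT
Acc 5: bank0 row3 -> MISS (open row3); precharges=1
Acc 6: bank0 row0 -> MISS (open row0); precharges=2
Acc 7: bank0 row2 -> MISS (open row2); precharges=3
Acc 8: bank0 row2 -> HIT
Acc 9: bank1 row3 -> MISS (open row3); precharges=3
Acc 10: bank0 row0 -> MISS (open row0); precharges=4
Acc 11: bank1 row4 -> MISS (open row4); precharges=5
Acc 12: bank1 row1 -> MISS (open row1); precharges=6
Acc 13: bank0 row2 -> MISS (open row2); precharges=7
Acc 14: bank0 row0 -> MISS (open row0); precharges=8

Answer: M H H H M M M H M M M M M M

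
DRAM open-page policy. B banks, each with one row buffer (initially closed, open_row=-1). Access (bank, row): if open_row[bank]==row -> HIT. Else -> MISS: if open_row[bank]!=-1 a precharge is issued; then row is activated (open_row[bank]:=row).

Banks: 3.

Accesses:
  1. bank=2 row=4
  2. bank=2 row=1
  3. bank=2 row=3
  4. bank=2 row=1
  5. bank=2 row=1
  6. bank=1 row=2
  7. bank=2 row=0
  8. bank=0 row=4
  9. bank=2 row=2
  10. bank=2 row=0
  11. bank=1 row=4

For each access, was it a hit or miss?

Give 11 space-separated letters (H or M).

Answer: M M M M H M M M M M M

Derivation:
Acc 1: bank2 row4 -> MISS (open row4); precharges=0
Acc 2: bank2 row1 -> MISS (open row1); precharges=1
Acc 3: bank2 row3 -> MISS (open row3); precharges=2
Acc 4: bank2 row1 -> MISS (open row1); precharges=3
Acc 5: bank2 row1 -> HIT
Acc 6: bank1 row2 -> MISS (open row2); precharges=3
Acc 7: bank2 row0 -> MISS (open row0); precharges=4
Acc 8: bank0 row4 -> MISS (open row4); precharges=4
Acc 9: bank2 row2 -> MISS (open row2); precharges=5
Acc 10: bank2 row0 -> MISS (open row0); precharges=6
Acc 11: bank1 row4 -> MISS (open row4); precharges=7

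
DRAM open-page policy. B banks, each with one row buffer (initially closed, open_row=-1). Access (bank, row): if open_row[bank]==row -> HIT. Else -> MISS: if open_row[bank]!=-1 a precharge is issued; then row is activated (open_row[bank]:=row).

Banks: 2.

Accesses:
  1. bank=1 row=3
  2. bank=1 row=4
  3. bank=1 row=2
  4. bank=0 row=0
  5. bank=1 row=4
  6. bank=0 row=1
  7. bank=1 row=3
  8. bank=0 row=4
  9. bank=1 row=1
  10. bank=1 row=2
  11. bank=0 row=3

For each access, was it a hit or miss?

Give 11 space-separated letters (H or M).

Answer: M M M M M M M M M M M

Derivation:
Acc 1: bank1 row3 -> MISS (open row3); precharges=0
Acc 2: bank1 row4 -> MISS (open row4); precharges=1
Acc 3: bank1 row2 -> MISS (open row2); precharges=2
Acc 4: bank0 row0 -> MISS (open row0); precharges=2
Acc 5: bank1 row4 -> MISS (open row4); precharges=3
Acc 6: bank0 row1 -> MISS (open row1); precharges=4
Acc 7: bank1 row3 -> MISS (open row3); precharges=5
Acc 8: bank0 row4 -> MISS (open row4); precharges=6
Acc 9: bank1 row1 -> MISS (open row1); precharges=7
Acc 10: bank1 row2 -> MISS (open row2); precharges=8
Acc 11: bank0 row3 -> MISS (open row3); precharges=9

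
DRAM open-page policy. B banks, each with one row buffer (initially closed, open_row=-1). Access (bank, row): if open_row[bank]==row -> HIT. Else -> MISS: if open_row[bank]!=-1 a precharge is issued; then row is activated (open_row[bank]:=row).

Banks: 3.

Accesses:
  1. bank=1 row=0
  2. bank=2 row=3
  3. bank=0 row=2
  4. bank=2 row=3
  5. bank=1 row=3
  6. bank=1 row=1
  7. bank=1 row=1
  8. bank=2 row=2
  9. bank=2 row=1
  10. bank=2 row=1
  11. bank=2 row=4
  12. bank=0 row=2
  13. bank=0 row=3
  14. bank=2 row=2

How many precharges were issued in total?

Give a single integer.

Answer: 7

Derivation:
Acc 1: bank1 row0 -> MISS (open row0); precharges=0
Acc 2: bank2 row3 -> MISS (open row3); precharges=0
Acc 3: bank0 row2 -> MISS (open row2); precharges=0
Acc 4: bank2 row3 -> HIT
Acc 5: bank1 row3 -> MISS (open row3); precharges=1
Acc 6: bank1 row1 -> MISS (open row1); precharges=2
Acc 7: bank1 row1 -> HIT
Acc 8: bank2 row2 -> MISS (open row2); precharges=3
Acc 9: bank2 row1 -> MISS (open row1); precharges=4
Acc 10: bank2 row1 -> HIT
Acc 11: bank2 row4 -> MISS (open row4); precharges=5
Acc 12: bank0 row2 -> HIT
Acc 13: bank0 row3 -> MISS (open row3); precharges=6
Acc 14: bank2 row2 -> MISS (open row2); precharges=7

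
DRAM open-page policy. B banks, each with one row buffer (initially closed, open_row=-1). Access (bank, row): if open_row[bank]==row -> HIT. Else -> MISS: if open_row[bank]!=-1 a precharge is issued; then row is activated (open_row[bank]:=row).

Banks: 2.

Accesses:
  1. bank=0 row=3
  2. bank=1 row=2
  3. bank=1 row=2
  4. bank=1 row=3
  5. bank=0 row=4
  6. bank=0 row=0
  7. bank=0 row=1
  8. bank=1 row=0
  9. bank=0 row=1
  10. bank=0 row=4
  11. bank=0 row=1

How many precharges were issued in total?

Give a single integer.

Acc 1: bank0 row3 -> MISS (open row3); precharges=0
Acc 2: bank1 row2 -> MISS (open row2); precharges=0
Acc 3: bank1 row2 -> HIT
Acc 4: bank1 row3 -> MISS (open row3); precharges=1
Acc 5: bank0 row4 -> MISS (open row4); precharges=2
Acc 6: bank0 row0 -> MISS (open row0); precharges=3
Acc 7: bank0 row1 -> MISS (open row1); precharges=4
Acc 8: bank1 row0 -> MISS (open row0); precharges=5
Acc 9: bank0 row1 -> HIT
Acc 10: bank0 row4 -> MISS (open row4); precharges=6
Acc 11: bank0 row1 -> MISS (open row1); precharges=7

Answer: 7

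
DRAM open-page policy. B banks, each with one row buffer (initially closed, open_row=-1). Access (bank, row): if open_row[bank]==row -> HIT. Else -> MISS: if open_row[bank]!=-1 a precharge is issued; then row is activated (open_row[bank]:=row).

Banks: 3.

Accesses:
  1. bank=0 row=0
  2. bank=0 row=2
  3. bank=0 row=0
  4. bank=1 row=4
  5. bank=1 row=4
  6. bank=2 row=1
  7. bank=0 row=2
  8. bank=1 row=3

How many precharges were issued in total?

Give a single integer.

Answer: 4

Derivation:
Acc 1: bank0 row0 -> MISS (open row0); precharges=0
Acc 2: bank0 row2 -> MISS (open row2); precharges=1
Acc 3: bank0 row0 -> MISS (open row0); precharges=2
Acc 4: bank1 row4 -> MISS (open row4); precharges=2
Acc 5: bank1 row4 -> HIT
Acc 6: bank2 row1 -> MISS (open row1); precharges=2
Acc 7: bank0 row2 -> MISS (open row2); precharges=3
Acc 8: bank1 row3 -> MISS (open row3); precharges=4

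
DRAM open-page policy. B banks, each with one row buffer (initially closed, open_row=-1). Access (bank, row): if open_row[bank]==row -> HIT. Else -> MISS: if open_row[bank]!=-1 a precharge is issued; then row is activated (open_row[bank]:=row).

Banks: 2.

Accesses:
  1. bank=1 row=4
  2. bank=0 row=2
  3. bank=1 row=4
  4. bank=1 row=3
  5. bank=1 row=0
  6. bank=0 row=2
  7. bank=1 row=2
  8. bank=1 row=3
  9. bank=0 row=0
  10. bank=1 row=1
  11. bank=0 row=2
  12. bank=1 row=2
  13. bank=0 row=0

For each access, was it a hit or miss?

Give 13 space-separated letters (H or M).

Acc 1: bank1 row4 -> MISS (open row4); precharges=0
Acc 2: bank0 row2 -> MISS (open row2); precharges=0
Acc 3: bank1 row4 -> HIT
Acc 4: bank1 row3 -> MISS (open row3); precharges=1
Acc 5: bank1 row0 -> MISS (open row0); precharges=2
Acc 6: bank0 row2 -> HIT
Acc 7: bank1 row2 -> MISS (open row2); precharges=3
Acc 8: bank1 row3 -> MISS (open row3); precharges=4
Acc 9: bank0 row0 -> MISS (open row0); precharges=5
Acc 10: bank1 row1 -> MISS (open row1); precharges=6
Acc 11: bank0 row2 -> MISS (open row2); precharges=7
Acc 12: bank1 row2 -> MISS (open row2); precharges=8
Acc 13: bank0 row0 -> MISS (open row0); precharges=9

Answer: M M H M M H M M M M M M M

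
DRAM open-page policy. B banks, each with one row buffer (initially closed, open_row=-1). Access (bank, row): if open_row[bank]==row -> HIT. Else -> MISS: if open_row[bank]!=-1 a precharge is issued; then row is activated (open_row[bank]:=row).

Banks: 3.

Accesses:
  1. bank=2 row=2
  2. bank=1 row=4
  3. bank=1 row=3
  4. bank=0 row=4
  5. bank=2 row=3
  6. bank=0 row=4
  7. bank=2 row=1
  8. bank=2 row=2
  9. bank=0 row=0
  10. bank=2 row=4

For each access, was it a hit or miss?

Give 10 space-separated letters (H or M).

Acc 1: bank2 row2 -> MISS (open row2); precharges=0
Acc 2: bank1 row4 -> MISS (open row4); precharges=0
Acc 3: bank1 row3 -> MISS (open row3); precharges=1
Acc 4: bank0 row4 -> MISS (open row4); precharges=1
Acc 5: bank2 row3 -> MISS (open row3); precharges=2
Acc 6: bank0 row4 -> HIT
Acc 7: bank2 row1 -> MISS (open row1); precharges=3
Acc 8: bank2 row2 -> MISS (open row2); precharges=4
Acc 9: bank0 row0 -> MISS (open row0); precharges=5
Acc 10: bank2 row4 -> MISS (open row4); precharges=6

Answer: M M M M M H M M M M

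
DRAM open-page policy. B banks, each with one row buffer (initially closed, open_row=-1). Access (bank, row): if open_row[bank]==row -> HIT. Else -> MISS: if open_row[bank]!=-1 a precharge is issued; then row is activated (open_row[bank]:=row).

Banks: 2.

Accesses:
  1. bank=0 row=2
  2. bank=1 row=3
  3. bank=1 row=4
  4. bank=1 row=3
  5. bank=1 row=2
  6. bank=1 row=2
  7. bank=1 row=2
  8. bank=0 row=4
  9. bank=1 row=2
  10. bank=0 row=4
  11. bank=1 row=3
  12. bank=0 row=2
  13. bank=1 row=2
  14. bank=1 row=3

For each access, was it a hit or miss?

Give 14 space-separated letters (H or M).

Answer: M M M M M H H M H H M M M M

Derivation:
Acc 1: bank0 row2 -> MISS (open row2); precharges=0
Acc 2: bank1 row3 -> MISS (open row3); precharges=0
Acc 3: bank1 row4 -> MISS (open row4); precharges=1
Acc 4: bank1 row3 -> MISS (open row3); precharges=2
Acc 5: bank1 row2 -> MISS (open row2); precharges=3
Acc 6: bank1 row2 -> HIT
Acc 7: bank1 row2 -> HIT
Acc 8: bank0 row4 -> MISS (open row4); precharges=4
Acc 9: bank1 row2 -> HIT
Acc 10: bank0 row4 -> HIT
Acc 11: bank1 row3 -> MISS (open row3); precharges=5
Acc 12: bank0 row2 -> MISS (open row2); precharges=6
Acc 13: bank1 row2 -> MISS (open row2); precharges=7
Acc 14: bank1 row3 -> MISS (open row3); precharges=8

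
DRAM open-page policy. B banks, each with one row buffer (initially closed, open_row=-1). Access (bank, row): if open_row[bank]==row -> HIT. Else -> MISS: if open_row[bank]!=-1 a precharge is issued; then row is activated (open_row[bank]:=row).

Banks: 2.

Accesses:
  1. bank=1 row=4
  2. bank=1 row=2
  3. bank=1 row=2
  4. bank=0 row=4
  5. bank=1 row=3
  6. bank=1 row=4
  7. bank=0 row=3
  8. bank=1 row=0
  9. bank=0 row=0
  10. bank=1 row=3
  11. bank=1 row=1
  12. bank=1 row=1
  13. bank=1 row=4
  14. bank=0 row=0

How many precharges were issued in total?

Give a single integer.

Acc 1: bank1 row4 -> MISS (open row4); precharges=0
Acc 2: bank1 row2 -> MISS (open row2); precharges=1
Acc 3: bank1 row2 -> HIT
Acc 4: bank0 row4 -> MISS (open row4); precharges=1
Acc 5: bank1 row3 -> MISS (open row3); precharges=2
Acc 6: bank1 row4 -> MISS (open row4); precharges=3
Acc 7: bank0 row3 -> MISS (open row3); precharges=4
Acc 8: bank1 row0 -> MISS (open row0); precharges=5
Acc 9: bank0 row0 -> MISS (open row0); precharges=6
Acc 10: bank1 row3 -> MISS (open row3); precharges=7
Acc 11: bank1 row1 -> MISS (open row1); precharges=8
Acc 12: bank1 row1 -> HIT
Acc 13: bank1 row4 -> MISS (open row4); precharges=9
Acc 14: bank0 row0 -> HIT

Answer: 9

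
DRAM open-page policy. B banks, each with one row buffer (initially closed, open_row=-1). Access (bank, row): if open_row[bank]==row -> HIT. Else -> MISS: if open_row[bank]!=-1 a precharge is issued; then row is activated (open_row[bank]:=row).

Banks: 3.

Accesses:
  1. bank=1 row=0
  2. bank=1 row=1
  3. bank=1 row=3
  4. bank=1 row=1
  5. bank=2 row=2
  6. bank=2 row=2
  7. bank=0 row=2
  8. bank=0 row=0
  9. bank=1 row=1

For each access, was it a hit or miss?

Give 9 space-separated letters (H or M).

Answer: M M M M M H M M H

Derivation:
Acc 1: bank1 row0 -> MISS (open row0); precharges=0
Acc 2: bank1 row1 -> MISS (open row1); precharges=1
Acc 3: bank1 row3 -> MISS (open row3); precharges=2
Acc 4: bank1 row1 -> MISS (open row1); precharges=3
Acc 5: bank2 row2 -> MISS (open row2); precharges=3
Acc 6: bank2 row2 -> HIT
Acc 7: bank0 row2 -> MISS (open row2); precharges=3
Acc 8: bank0 row0 -> MISS (open row0); precharges=4
Acc 9: bank1 row1 -> HIT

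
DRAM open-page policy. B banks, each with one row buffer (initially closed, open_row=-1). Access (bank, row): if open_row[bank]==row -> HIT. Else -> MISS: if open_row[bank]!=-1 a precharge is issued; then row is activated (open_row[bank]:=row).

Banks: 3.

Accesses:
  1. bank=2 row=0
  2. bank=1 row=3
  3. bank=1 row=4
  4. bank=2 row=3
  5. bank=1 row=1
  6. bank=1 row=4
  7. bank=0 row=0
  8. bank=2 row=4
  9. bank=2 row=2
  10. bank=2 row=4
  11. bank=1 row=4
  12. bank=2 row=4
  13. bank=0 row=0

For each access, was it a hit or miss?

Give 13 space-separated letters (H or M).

Acc 1: bank2 row0 -> MISS (open row0); precharges=0
Acc 2: bank1 row3 -> MISS (open row3); precharges=0
Acc 3: bank1 row4 -> MISS (open row4); precharges=1
Acc 4: bank2 row3 -> MISS (open row3); precharges=2
Acc 5: bank1 row1 -> MISS (open row1); precharges=3
Acc 6: bank1 row4 -> MISS (open row4); precharges=4
Acc 7: bank0 row0 -> MISS (open row0); precharges=4
Acc 8: bank2 row4 -> MISS (open row4); precharges=5
Acc 9: bank2 row2 -> MISS (open row2); precharges=6
Acc 10: bank2 row4 -> MISS (open row4); precharges=7
Acc 11: bank1 row4 -> HIT
Acc 12: bank2 row4 -> HIT
Acc 13: bank0 row0 -> HIT

Answer: M M M M M M M M M M H H H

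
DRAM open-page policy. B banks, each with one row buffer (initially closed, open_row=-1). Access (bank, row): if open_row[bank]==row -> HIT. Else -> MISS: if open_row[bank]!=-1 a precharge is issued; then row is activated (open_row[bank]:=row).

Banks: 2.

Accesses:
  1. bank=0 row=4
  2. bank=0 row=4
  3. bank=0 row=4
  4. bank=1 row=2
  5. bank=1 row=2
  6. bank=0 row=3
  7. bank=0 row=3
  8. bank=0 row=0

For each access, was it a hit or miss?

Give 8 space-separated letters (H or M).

Answer: M H H M H M H M

Derivation:
Acc 1: bank0 row4 -> MISS (open row4); precharges=0
Acc 2: bank0 row4 -> HIT
Acc 3: bank0 row4 -> HIT
Acc 4: bank1 row2 -> MISS (open row2); precharges=0
Acc 5: bank1 row2 -> HIT
Acc 6: bank0 row3 -> MISS (open row3); precharges=1
Acc 7: bank0 row3 -> HIT
Acc 8: bank0 row0 -> MISS (open row0); precharges=2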